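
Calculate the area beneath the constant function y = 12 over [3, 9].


The area under a constant function y = 12 is a rectangle.
Width = 9 - 3 = 6
Height = 12
Area = width * height
= 6 * 12
= 72

72


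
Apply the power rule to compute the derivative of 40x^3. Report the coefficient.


We apply the power rule: d/dx [ax^n] = a*n * x^(n-1)
d/dx [40x^3]
= 40 * 3 * x^(3-1)
= 120x^2
The coefficient is 120

120


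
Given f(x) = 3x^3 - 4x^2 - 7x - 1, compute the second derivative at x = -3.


First derivative:
f'(x) = 9x^2 - 8x - 7
Second derivative:
f''(x) = 18x - 8
Substitute x = -3:
f''(-3) = 18 * (-3) - 8
= -54 - 8
= -62

-62


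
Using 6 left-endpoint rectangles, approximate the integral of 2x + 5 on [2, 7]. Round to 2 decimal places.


Left Riemann sum uses left endpoints of each subinterval.
Interval: [2, 7], n = 6
dx = (7 - 2) / 6 = 5/6
Left endpoints: [2, 17/6, 11/3, 9/2, 16/3, 37/6]
f values: [9, 32/3, 37/3, 14, 47/3, 52/3]
Sum = dx * (sum of f values)
= 5/6 * 79
= 395/6 ≈ 65.83

65.83


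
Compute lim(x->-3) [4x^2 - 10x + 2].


Since polynomials are continuous, we use direct substitution.
lim(x->-3) of 4x^2 - 10x + 2
= 4 * (-3)^2 - 10 * (-3) + 2
= 36 + 30 + 2
= 68

68


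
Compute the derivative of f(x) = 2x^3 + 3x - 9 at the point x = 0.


Differentiate f(x) = 2x^3 + 3x - 9 term by term:
f'(x) = 6x^2 + 3
Substitute x = 0:
f'(0) = 6 * 0^2 + 0 * 0 + 3
= 0 + 0 + 3
= 3

3


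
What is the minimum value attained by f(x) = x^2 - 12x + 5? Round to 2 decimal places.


For a quadratic f(x) = ax^2 + bx + c with a > 0, the minimum is at the vertex.
Vertex x-coordinate: x = -b/(2a)
x = -(-12) / (2 * 1)
x = 12/2 = 6
Substitute back to find the minimum value:
f(6) = 1 * 6^2 - 12 * 6 + 5
= 36 - 72 + 5
= -31 = -31.00

-31.00


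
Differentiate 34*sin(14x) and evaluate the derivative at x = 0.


Apply the chain rule to differentiate 34*sin(14x):
d/dx [34*sin(14x)]
= 34 * cos(14x) * d/dx(14x)
= 34 * 14 * cos(14x)
= 476 * cos(14x)
Evaluate at x = 0:
= 476 * cos(0)
= 476 * 1
= 476

476


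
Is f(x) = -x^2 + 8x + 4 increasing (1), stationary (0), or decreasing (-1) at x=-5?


Compute f'(x) to determine behavior:
f'(x) = -2x + 8
f'(-5) = -2 * (-5) + 8
= 10 + 8
= 18
Since f'(-5) > 0, the function is increasing (1)

1


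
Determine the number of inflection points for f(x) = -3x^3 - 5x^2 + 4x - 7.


Inflection points occur where f''(x) = 0 and concavity changes.
f(x) = -3x^3 - 5x^2 + 4x - 7
f'(x) = -9x^2 - 10x + 4
f''(x) = -18x - 10
Set f''(x) = 0:
-18x - 10 = 0
x = 10 / (-18) = -5/9
Since f''(x) is linear (degree 1), it changes sign at this point.
Therefore there is exactly 1 inflection point.

1


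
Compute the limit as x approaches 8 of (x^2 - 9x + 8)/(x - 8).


Direct substitution gives 0/0, so we factor the numerator.
Factor: (x^2 - 9x + 8) = (x - 8)(x - 1)
Cancel the common factor (x - 8):
(x^2 - 9x + 8)/(x - 8) = (x - 1)
Now substitute x = 8:
= (8) - (1) = 7

7


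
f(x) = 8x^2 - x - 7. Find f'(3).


Differentiate term by term using power and sum rules:
f(x) = 8x^2 - x - 7
f'(x) = 16x - 1
Substitute x = 3:
f'(3) = 16 * 3 - 1
= 48 - 1
= 47

47


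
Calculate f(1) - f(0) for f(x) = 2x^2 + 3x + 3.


Net change = f(b) - f(a)
f(x) = 2x^2 + 3x + 3
Compute f(1):
f(1) = 2 * 1^2 + 3 * 1 + 3
= 2 + 3 + 3
= 8
Compute f(0):
f(0) = 2 * 0^2 + 3 * 0 + 3
= 0 + 0 + 3
= 3
Net change = 8 - 3 = 5

5


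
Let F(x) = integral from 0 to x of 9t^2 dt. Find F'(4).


By the Fundamental Theorem of Calculus (Part 1):
If F(x) = integral from 0 to x of f(t) dt, then F'(x) = f(x)
Here f(t) = 9t^2
So F'(x) = 9x^2
Evaluate at x = 4:
F'(4) = 9 * 4^2
= 9 * 16
= 144

144


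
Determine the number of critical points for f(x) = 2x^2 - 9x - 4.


Find where f'(x) = 0:
f'(x) = 4x - 9
Set f'(x) = 0:
4x - 9 = 0
x = 9 / 4 = 9/4
This is a linear equation in x, so there is exactly one solution.
Number of critical points: 1

1


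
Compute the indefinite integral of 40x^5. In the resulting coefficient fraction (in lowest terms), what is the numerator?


Apply the power rule for integration:
integral of ax^n dx = a/(n+1) * x^(n+1) + C
integral of 40x^5 dx
= 40/6 * x^6 + C
= 20/3 * x^6 + C
The coefficient in lowest terms is 20/3, and its numerator is 20

20


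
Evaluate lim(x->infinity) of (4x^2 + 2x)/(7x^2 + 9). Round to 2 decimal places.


For limits at infinity with equal-degree polynomials,
we compare leading coefficients.
Numerator leading term: 4x^2
Denominator leading term: 7x^2
Divide both by x^2:
lim = (4 + 2/x) / (7 + 9/x^2)
As x -> infinity, the 1/x and 1/x^2 terms vanish:
= 4/7 ≈ 0.57

0.57


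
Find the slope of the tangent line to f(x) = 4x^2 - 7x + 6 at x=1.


The slope of the tangent line equals f'(x) at the point.
f(x) = 4x^2 - 7x + 6
f'(x) = 8x - 7
At x = 1:
f'(1) = 8 * 1 - 7
= 8 - 7
= 1

1


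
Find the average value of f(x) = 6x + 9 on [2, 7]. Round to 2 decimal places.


Average value = 1/(b-a) * integral from a to b of f(x) dx
First compute the integral of 6x + 9:
F(x) = 3x^2 + 9x
F(7) = 3 * 49 + 9 * 7 = 210
F(2) = 3 * 4 + 9 * 2 = 30
Integral = 210 - 30 = 180
Average = 180 / (7 - 2) = 180 / 5
= 36 = 36.00

36.00


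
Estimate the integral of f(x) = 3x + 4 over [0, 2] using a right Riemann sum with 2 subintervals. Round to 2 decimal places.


Right Riemann sum uses right endpoints of each subinterval.
Interval: [0, 2], n = 2
dx = (2 - 0) / 2 = 1
Right endpoints: [1, 2]
f values: [7, 10]
Sum = dx * (sum of f values)
= 1 * 17
= 17 = 17.00

17.00


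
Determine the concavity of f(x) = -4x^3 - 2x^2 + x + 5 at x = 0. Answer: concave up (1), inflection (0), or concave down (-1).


Concavity is determined by the sign of f''(x).
f(x) = -4x^3 - 2x^2 + x + 5
f'(x) = -12x^2 - 4x + 1
f''(x) = -24x - 4
f''(0) = -24 * 0 - 4
= 0 - 4
= -4
Since f''(0) < 0, the function is concave down (-1)

-1


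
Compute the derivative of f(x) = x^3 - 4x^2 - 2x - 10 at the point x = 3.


Differentiate f(x) = x^3 - 4x^2 - 2x - 10 term by term:
f'(x) = 3x^2 - 8x - 2
Substitute x = 3:
f'(3) = 3 * 3^2 - 8 * 3 - 2
= 27 - 24 - 2
= 1

1


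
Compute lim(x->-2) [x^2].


Since polynomials are continuous, we use direct substitution.
lim(x->-2) of x^2
= 1 * (-2)^2 + 0 * (-2) + 0
= 4 + 0 + 0
= 4

4


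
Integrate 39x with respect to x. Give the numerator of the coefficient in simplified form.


Apply the power rule for integration:
integral of ax^n dx = a/(n+1) * x^(n+1) + C
integral of 39x dx
= 39/2 * x^2 + C
The coefficient in lowest terms is 39/2, and its numerator is 39

39


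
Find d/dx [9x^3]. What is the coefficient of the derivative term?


We apply the power rule: d/dx [ax^n] = a*n * x^(n-1)
d/dx [9x^3]
= 9 * 3 * x^(3-1)
= 27x^2
The coefficient is 27

27


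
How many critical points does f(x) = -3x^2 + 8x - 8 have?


Find where f'(x) = 0:
f'(x) = -6x + 8
Set f'(x) = 0:
-6x + 8 = 0
x = -8 / (-6) = 4/3
This is a linear equation in x, so there is exactly one solution.
Number of critical points: 1

1


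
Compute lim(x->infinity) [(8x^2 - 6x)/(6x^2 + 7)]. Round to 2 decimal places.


For limits at infinity with equal-degree polynomials,
we compare leading coefficients.
Numerator leading term: 8x^2
Denominator leading term: 6x^2
Divide both by x^2:
lim = (8 - 6/x) / (6 + 7/x^2)
As x -> infinity, the 1/x and 1/x^2 terms vanish:
= 8/6 = 4/3 ≈ 1.33

1.33


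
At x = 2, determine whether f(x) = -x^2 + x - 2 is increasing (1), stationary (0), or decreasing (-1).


Compute f'(x) to determine behavior:
f'(x) = -2x + 1
f'(2) = -2 * 2 + 1
= -4 + 1
= -3
Since f'(2) < 0, the function is decreasing (-1)

-1


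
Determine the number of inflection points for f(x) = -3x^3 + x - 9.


Inflection points occur where f''(x) = 0 and concavity changes.
f(x) = -3x^3 + x - 9
f'(x) = -9x^2 + 1
f''(x) = -18x
Set f''(x) = 0:
-18x = 0
x = 0 / (-18) = 0
Since f''(x) is linear (degree 1), it changes sign at this point.
Therefore there is exactly 1 inflection point.

1


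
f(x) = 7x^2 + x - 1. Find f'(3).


Differentiate term by term using power and sum rules:
f(x) = 7x^2 + x - 1
f'(x) = 14x + 1
Substitute x = 3:
f'(3) = 14 * 3 + 1
= 42 + 1
= 43

43


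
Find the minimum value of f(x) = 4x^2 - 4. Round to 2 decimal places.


For a quadratic f(x) = ax^2 + bx + c with a > 0, the minimum is at the vertex.
Vertex x-coordinate: x = -b/(2a)
x = -(0) / (2 * 4)
x = 0/8 = 0
Substitute back to find the minimum value:
f(0) = 4 * 0^2 + 0 * 0 - 4
= 0 + 0 - 4
= -4 = -4.00

-4.00


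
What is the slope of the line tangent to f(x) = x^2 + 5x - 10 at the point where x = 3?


The slope of the tangent line equals f'(x) at the point.
f(x) = x^2 + 5x - 10
f'(x) = 2x + 5
At x = 3:
f'(3) = 2 * 3 + 5
= 6 + 5
= 11

11


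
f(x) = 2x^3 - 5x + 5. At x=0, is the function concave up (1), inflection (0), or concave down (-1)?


Concavity is determined by the sign of f''(x).
f(x) = 2x^3 - 5x + 5
f'(x) = 6x^2 - 5
f''(x) = 12x
f''(0) = 12 * 0 + 0
= 0 + 0
= 0
f''(0) = 0, and f''(x) is linear with nonzero slope 12, so f'' changes sign at x = 0. Hence the function is at an inflection point (0)

0


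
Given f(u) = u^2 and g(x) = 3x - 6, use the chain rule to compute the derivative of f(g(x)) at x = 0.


Using the chain rule: (f(g(x)))' = f'(g(x)) * g'(x)
First, find g(0):
g(0) = 3 * 0 - 6 = -6
Next, f'(u) = 2u
And g'(x) = 3
So f'(g(0)) * g'(0)
= 2 * (-6) * 3
= -36

-36


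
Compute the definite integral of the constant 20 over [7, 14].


The integral of a constant k over [a, b] equals k * (b - a).
integral from 7 to 14 of 20 dx
= 20 * (14 - 7)
= 20 * 7
= 140

140


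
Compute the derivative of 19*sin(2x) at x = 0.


Apply the chain rule to differentiate 19*sin(2x):
d/dx [19*sin(2x)]
= 19 * cos(2x) * d/dx(2x)
= 19 * 2 * cos(2x)
= 38 * cos(2x)
Evaluate at x = 0:
= 38 * cos(0)
= 38 * 1
= 38

38


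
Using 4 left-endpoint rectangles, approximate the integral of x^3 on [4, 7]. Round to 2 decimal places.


Left Riemann sum uses left endpoints of each subinterval.
Interval: [4, 7], n = 4
dx = (7 - 4) / 4 = 3/4
Left endpoints: [4, 19/4, 11/2, 25/4]
f values: [64, 6859/64, 1331/8, 15625/64]
Sum = dx * (sum of f values)
= 3/4 * 9307/16
= 27921/64 ≈ 436.27

436.27


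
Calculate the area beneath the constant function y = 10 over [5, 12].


The area under a constant function y = 10 is a rectangle.
Width = 12 - 5 = 7
Height = 10
Area = width * height
= 7 * 10
= 70

70


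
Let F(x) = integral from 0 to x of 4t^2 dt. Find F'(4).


By the Fundamental Theorem of Calculus (Part 1):
If F(x) = integral from 0 to x of f(t) dt, then F'(x) = f(x)
Here f(t) = 4t^2
So F'(x) = 4x^2
Evaluate at x = 4:
F'(4) = 4 * 4^2
= 4 * 16
= 64

64


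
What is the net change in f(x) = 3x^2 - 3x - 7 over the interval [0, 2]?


Net change = f(b) - f(a)
f(x) = 3x^2 - 3x - 7
Compute f(2):
f(2) = 3 * 2^2 - 3 * 2 - 7
= 12 - 6 - 7
= -1
Compute f(0):
f(0) = 3 * 0^2 - 3 * 0 - 7
= 0 + 0 - 7
= -7
Net change = -1 - (-7) = 6

6


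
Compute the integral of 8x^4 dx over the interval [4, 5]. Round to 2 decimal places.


Find the antiderivative of 8x^4:
F(x) = 8/5 * x^5
Apply the Fundamental Theorem of Calculus:
F(5) - F(4)
= 8/5 * 5^5 - 8/5 * 4^5
= 8/5 * (3125 - 1024)
= 8/5 * 2101
= 16808/5 = 3361.60

3361.60


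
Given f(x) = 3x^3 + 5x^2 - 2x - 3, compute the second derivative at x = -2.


First derivative:
f'(x) = 9x^2 + 10x - 2
Second derivative:
f''(x) = 18x + 10
Substitute x = -2:
f''(-2) = 18 * (-2) + 10
= -36 + 10
= -26

-26


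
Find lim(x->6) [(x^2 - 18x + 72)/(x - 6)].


Direct substitution gives 0/0, so we factor the numerator.
Factor: (x^2 - 18x + 72) = (x - 6)(x - 12)
Cancel the common factor (x - 6):
(x^2 - 18x + 72)/(x - 6) = (x - 12)
Now substitute x = 6:
= (6) - (12) = -6

-6


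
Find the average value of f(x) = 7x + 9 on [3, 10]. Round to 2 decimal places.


Average value = 1/(b-a) * integral from a to b of f(x) dx
First compute the integral of 7x + 9:
F(x) = (7/2)x^2 + 9x
F(10) = 7/2 * 100 + 9 * 10 = 440
F(3) = 7/2 * 9 + 9 * 3 = 117/2
Integral = 440 - 117/2 = 763/2
Average = (763/2) / (10 - 3) = (763/2) / 7
= 109/2 = 54.50

54.50


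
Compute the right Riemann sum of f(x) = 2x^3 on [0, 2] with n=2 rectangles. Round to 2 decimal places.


Right Riemann sum uses right endpoints of each subinterval.
Interval: [0, 2], n = 2
dx = (2 - 0) / 2 = 1
Right endpoints: [1, 2]
f values: [2, 16]
Sum = dx * (sum of f values)
= 1 * 18
= 18 = 18.00

18.00


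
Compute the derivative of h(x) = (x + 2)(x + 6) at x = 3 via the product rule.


Let u(x) = x + 2 and v(x) = x + 6
u'(x) = 1
v'(x) = 1
Product rule: h'(x) = u'(x)*v(x) + u(x)*v'(x)
= 1 * (x + 6) + (x + 2) * 1
At x = 3:
u(3) = 1 * 3 + 2 = 5
v(3) = 1 * 3 + 6 = 9
h'(3) = 1 * 9 + 5 * 1
= 9 + 5
= 14

14


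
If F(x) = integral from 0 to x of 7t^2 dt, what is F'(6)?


By the Fundamental Theorem of Calculus (Part 1):
If F(x) = integral from 0 to x of f(t) dt, then F'(x) = f(x)
Here f(t) = 7t^2
So F'(x) = 7x^2
Evaluate at x = 6:
F'(6) = 7 * 6^2
= 7 * 36
= 252

252


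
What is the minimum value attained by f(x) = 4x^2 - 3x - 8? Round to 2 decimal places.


For a quadratic f(x) = ax^2 + bx + c with a > 0, the minimum is at the vertex.
Vertex x-coordinate: x = -b/(2a)
x = -(-3) / (2 * 4)
x = 3/8
Substitute back to find the minimum value:
f(3/8) = 4 * (3/8)^2 - 3 * (3/8) - 8
= 9/16 - 9/8 - 8
= -137/16 ≈ -8.56

-8.56


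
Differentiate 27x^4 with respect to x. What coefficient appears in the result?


We apply the power rule: d/dx [ax^n] = a*n * x^(n-1)
d/dx [27x^4]
= 27 * 4 * x^(4-1)
= 108x^3
The coefficient is 108

108


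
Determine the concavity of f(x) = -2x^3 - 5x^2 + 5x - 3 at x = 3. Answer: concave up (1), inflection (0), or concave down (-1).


Concavity is determined by the sign of f''(x).
f(x) = -2x^3 - 5x^2 + 5x - 3
f'(x) = -6x^2 - 10x + 5
f''(x) = -12x - 10
f''(3) = -12 * 3 - 10
= -36 - 10
= -46
Since f''(3) < 0, the function is concave down (-1)

-1


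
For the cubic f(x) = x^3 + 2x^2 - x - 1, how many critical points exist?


Find where f'(x) = 0:
f(x) = x^3 + 2x^2 - x - 1
f'(x) = 3x^2 + 4x - 1
This is a quadratic in x. Use the discriminant to count real roots.
Discriminant = (4)^2 - 4 * 3 * (-1)
= 16 - (-12)
= 28
Since discriminant > 0, f'(x) = 0 has 2 real solutions.
Number of critical points: 2

2


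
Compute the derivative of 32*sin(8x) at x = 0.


Apply the chain rule to differentiate 32*sin(8x):
d/dx [32*sin(8x)]
= 32 * cos(8x) * d/dx(8x)
= 32 * 8 * cos(8x)
= 256 * cos(8x)
Evaluate at x = 0:
= 256 * cos(0)
= 256 * 1
= 256

256


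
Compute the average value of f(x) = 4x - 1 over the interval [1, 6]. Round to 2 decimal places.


Average value = 1/(b-a) * integral from a to b of f(x) dx
First compute the integral of 4x - 1:
F(x) = 2x^2 - x
F(6) = 2 * 36 - 1 * 6 = 66
F(1) = 2 * 1 - 1 * 1 = 1
Integral = 66 - 1 = 65
Average = 65 / (6 - 1) = 65 / 5
= 13 = 13.00

13.00


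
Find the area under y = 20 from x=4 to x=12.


The area under a constant function y = 20 is a rectangle.
Width = 12 - 4 = 8
Height = 20
Area = width * height
= 8 * 20
= 160

160


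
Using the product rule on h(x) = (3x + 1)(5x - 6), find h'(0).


Let u(x) = 3x + 1 and v(x) = 5x - 6
u'(x) = 3
v'(x) = 5
Product rule: h'(x) = u'(x)*v(x) + u(x)*v'(x)
= 3 * (5x - 6) + (3x + 1) * 5
At x = 0:
u(0) = 3 * 0 + 1 = 1
v(0) = 5 * 0 - 6 = -6
h'(0) = 3 * (-6) + 1 * 5
= -18 + 5
= -13

-13


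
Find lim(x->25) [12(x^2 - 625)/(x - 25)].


Direct substitution gives 0/0, so we factor the numerator.
Factor: 12(x^2 - 625) = 12 * (x - 25)(x + 25)
Cancel the common factor (x - 25):
12(x^2 - 625)/(x - 25) = 12 * (x + 25)
Now substitute x = 25:
= 12 * (25 + 25) = 600

600


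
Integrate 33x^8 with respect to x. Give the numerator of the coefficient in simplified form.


Apply the power rule for integration:
integral of ax^n dx = a/(n+1) * x^(n+1) + C
integral of 33x^8 dx
= 33/9 * x^9 + C
= 11/3 * x^9 + C
The coefficient in lowest terms is 11/3, and its numerator is 11

11


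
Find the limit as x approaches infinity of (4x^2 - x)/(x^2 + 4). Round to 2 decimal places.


For limits at infinity with equal-degree polynomials,
we compare leading coefficients.
Numerator leading term: 4x^2
Denominator leading term: x^2
Divide both by x^2:
lim = (4 - 1/x) / (1 + 4/x^2)
As x -> infinity, the 1/x and 1/x^2 terms vanish:
= 4/1 = 4 = 4.00

4.00


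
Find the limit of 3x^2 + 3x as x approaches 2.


Since polynomials are continuous, we use direct substitution.
lim(x->2) of 3x^2 + 3x
= 3 * 2^2 + 3 * 2 + 0
= 12 + 6 + 0
= 18

18


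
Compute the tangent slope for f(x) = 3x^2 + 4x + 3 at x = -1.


The slope of the tangent line equals f'(x) at the point.
f(x) = 3x^2 + 4x + 3
f'(x) = 6x + 4
At x = -1:
f'(-1) = 6 * (-1) + 4
= -6 + 4
= -2

-2


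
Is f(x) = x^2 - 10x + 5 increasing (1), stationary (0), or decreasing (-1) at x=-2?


Compute f'(x) to determine behavior:
f'(x) = 2x - 10
f'(-2) = 2 * (-2) - 10
= -4 - 10
= -14
Since f'(-2) < 0, the function is decreasing (-1)

-1


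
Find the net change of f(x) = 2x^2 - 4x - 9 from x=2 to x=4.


Net change = f(b) - f(a)
f(x) = 2x^2 - 4x - 9
Compute f(4):
f(4) = 2 * 4^2 - 4 * 4 - 9
= 32 - 16 - 9
= 7
Compute f(2):
f(2) = 2 * 2^2 - 4 * 2 - 9
= 8 - 8 - 9
= -9
Net change = 7 - (-9) = 16

16


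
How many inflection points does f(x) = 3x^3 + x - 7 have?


Inflection points occur where f''(x) = 0 and concavity changes.
f(x) = 3x^3 + x - 7
f'(x) = 9x^2 + 1
f''(x) = 18x
Set f''(x) = 0:
18x = 0
x = 0 / 18 = 0
Since f''(x) is linear (degree 1), it changes sign at this point.
Therefore there is exactly 1 inflection point.

1


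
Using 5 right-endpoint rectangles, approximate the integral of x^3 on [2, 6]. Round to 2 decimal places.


Right Riemann sum uses right endpoints of each subinterval.
Interval: [2, 6], n = 5
dx = (6 - 2) / 5 = 4/5
Right endpoints: [14/5, 18/5, 22/5, 26/5, 6]
f values: [2744/125, 5832/125, 10648/125, 17576/125, 216]
Sum = dx * (sum of f values)
= 4/5 * 2552/5
= 10208/25 = 408.32

408.32


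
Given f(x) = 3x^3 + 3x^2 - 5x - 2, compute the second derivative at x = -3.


First derivative:
f'(x) = 9x^2 + 6x - 5
Second derivative:
f''(x) = 18x + 6
Substitute x = -3:
f''(-3) = 18 * (-3) + 6
= -54 + 6
= -48

-48


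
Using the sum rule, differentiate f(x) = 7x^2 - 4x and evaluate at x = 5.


Differentiate term by term using power and sum rules:
f(x) = 7x^2 - 4x
f'(x) = 14x - 4
Substitute x = 5:
f'(5) = 14 * 5 - 4
= 70 - 4
= 66

66


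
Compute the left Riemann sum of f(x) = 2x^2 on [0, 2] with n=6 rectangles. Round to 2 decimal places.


Left Riemann sum uses left endpoints of each subinterval.
Interval: [0, 2], n = 6
dx = (2 - 0) / 6 = 1/3
Left endpoints: [0, 1/3, 2/3, 1, 4/3, 5/3]
f values: [0, 2/9, 8/9, 2, 32/9, 50/9]
Sum = dx * (sum of f values)
= 1/3 * 110/9
= 110/27 ≈ 4.07

4.07


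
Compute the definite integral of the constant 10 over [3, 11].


The integral of a constant k over [a, b] equals k * (b - a).
integral from 3 to 11 of 10 dx
= 10 * (11 - 3)
= 10 * 8
= 80

80


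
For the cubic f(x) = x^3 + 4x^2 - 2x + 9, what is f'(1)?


Differentiate f(x) = x^3 + 4x^2 - 2x + 9 term by term:
f'(x) = 3x^2 + 8x - 2
Substitute x = 1:
f'(1) = 3 * 1^2 + 8 * 1 - 2
= 3 + 8 - 2
= 9

9


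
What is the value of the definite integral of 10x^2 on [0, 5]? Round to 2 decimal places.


Find the antiderivative of 10x^2:
F(x) = 10/3 * x^3
Apply the Fundamental Theorem of Calculus:
F(5) - F(0)
= 10/3 * 5^3 - 10/3 * 0^3
= 10/3 * (125 - 0)
= 10/3 * 125
= 1250/3 ≈ 416.67

416.67


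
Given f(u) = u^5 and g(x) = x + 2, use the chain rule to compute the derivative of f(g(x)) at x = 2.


Using the chain rule: (f(g(x)))' = f'(g(x)) * g'(x)
First, find g(2):
g(2) = 1 * 2 + 2 = 4
Next, f'(u) = 5u^4
And g'(x) = 1
So f'(g(2)) * g'(2)
= 5 * 4^4 * 1
= 5 * 256 * 1
= 1280

1280


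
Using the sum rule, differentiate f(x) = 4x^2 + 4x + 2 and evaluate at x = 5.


Differentiate term by term using power and sum rules:
f(x) = 4x^2 + 4x + 2
f'(x) = 8x + 4
Substitute x = 5:
f'(5) = 8 * 5 + 4
= 40 + 4
= 44

44


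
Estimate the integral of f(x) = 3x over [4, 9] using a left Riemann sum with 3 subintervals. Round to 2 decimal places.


Left Riemann sum uses left endpoints of each subinterval.
Interval: [4, 9], n = 3
dx = (9 - 4) / 3 = 5/3
Left endpoints: [4, 17/3, 22/3]
f values: [12, 17, 22]
Sum = dx * (sum of f values)
= 5/3 * 51
= 85 = 85.00

85.00


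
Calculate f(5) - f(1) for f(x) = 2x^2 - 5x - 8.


Net change = f(b) - f(a)
f(x) = 2x^2 - 5x - 8
Compute f(5):
f(5) = 2 * 5^2 - 5 * 5 - 8
= 50 - 25 - 8
= 17
Compute f(1):
f(1) = 2 * 1^2 - 5 * 1 - 8
= 2 - 5 - 8
= -11
Net change = 17 - (-11) = 28

28


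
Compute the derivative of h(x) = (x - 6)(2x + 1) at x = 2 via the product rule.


Let u(x) = x - 6 and v(x) = 2x + 1
u'(x) = 1
v'(x) = 2
Product rule: h'(x) = u'(x)*v(x) + u(x)*v'(x)
= 1 * (2x + 1) + (x - 6) * 2
At x = 2:
u(2) = 1 * 2 - 6 = -4
v(2) = 2 * 2 + 1 = 5
h'(2) = 1 * 5 + (-4) * 2
= 5 - 8
= -3

-3


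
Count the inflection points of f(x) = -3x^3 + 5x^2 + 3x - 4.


Inflection points occur where f''(x) = 0 and concavity changes.
f(x) = -3x^3 + 5x^2 + 3x - 4
f'(x) = -9x^2 + 10x + 3
f''(x) = -18x + 10
Set f''(x) = 0:
-18x + 10 = 0
x = -10 / (-18) = 5/9
Since f''(x) is linear (degree 1), it changes sign at this point.
Therefore there is exactly 1 inflection point.

1


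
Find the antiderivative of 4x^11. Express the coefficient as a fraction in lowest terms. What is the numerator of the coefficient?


Apply the power rule for integration:
integral of ax^n dx = a/(n+1) * x^(n+1) + C
integral of 4x^11 dx
= 4/12 * x^12 + C
= 1/3 * x^12 + C
The coefficient in lowest terms is 1/3, and its numerator is 1

1


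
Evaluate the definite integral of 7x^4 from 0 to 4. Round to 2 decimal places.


Find the antiderivative of 7x^4:
F(x) = 7/5 * x^5
Apply the Fundamental Theorem of Calculus:
F(4) - F(0)
= 7/5 * 4^5 - 7/5 * 0^5
= 7/5 * (1024 - 0)
= 7/5 * 1024
= 7168/5 = 1433.60

1433.60


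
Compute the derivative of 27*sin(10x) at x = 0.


Apply the chain rule to differentiate 27*sin(10x):
d/dx [27*sin(10x)]
= 27 * cos(10x) * d/dx(10x)
= 27 * 10 * cos(10x)
= 270 * cos(10x)
Evaluate at x = 0:
= 270 * cos(0)
= 270 * 1
= 270

270


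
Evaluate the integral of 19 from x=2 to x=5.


The integral of a constant k over [a, b] equals k * (b - a).
integral from 2 to 5 of 19 dx
= 19 * (5 - 2)
= 19 * 3
= 57

57


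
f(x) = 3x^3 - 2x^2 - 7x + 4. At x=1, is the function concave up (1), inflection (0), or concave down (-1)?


Concavity is determined by the sign of f''(x).
f(x) = 3x^3 - 2x^2 - 7x + 4
f'(x) = 9x^2 - 4x - 7
f''(x) = 18x - 4
f''(1) = 18 * 1 - 4
= 18 - 4
= 14
Since f''(1) > 0, the function is concave up (1)

1


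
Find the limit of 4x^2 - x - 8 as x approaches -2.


Since polynomials are continuous, we use direct substitution.
lim(x->-2) of 4x^2 - x - 8
= 4 * (-2)^2 - 1 * (-2) - 8
= 16 + 2 - 8
= 10

10


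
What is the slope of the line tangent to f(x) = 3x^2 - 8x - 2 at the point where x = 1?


The slope of the tangent line equals f'(x) at the point.
f(x) = 3x^2 - 8x - 2
f'(x) = 6x - 8
At x = 1:
f'(1) = 6 * 1 - 8
= 6 - 8
= -2

-2


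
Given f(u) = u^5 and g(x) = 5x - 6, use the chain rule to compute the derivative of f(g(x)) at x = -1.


Using the chain rule: (f(g(x)))' = f'(g(x)) * g'(x)
First, find g(-1):
g(-1) = 5 * (-1) - 6 = -11
Next, f'(u) = 5u^4
And g'(x) = 5
So f'(g(-1)) * g'(-1)
= 5 * (-11)^4 * 5
= 5 * 14641 * 5
= 366025

366025


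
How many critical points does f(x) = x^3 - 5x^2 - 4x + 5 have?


Find where f'(x) = 0:
f(x) = x^3 - 5x^2 - 4x + 5
f'(x) = 3x^2 - 10x - 4
This is a quadratic in x. Use the discriminant to count real roots.
Discriminant = (-10)^2 - 4 * 3 * (-4)
= 100 - (-48)
= 148
Since discriminant > 0, f'(x) = 0 has 2 real solutions.
Number of critical points: 2

2


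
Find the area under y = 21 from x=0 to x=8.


The area under a constant function y = 21 is a rectangle.
Width = 8 - 0 = 8
Height = 21
Area = width * height
= 8 * 21
= 168

168


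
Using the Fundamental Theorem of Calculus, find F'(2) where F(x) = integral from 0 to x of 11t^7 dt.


By the Fundamental Theorem of Calculus (Part 1):
If F(x) = integral from 0 to x of f(t) dt, then F'(x) = f(x)
Here f(t) = 11t^7
So F'(x) = 11x^7
Evaluate at x = 2:
F'(2) = 11 * 2^7
= 11 * 128
= 1408

1408


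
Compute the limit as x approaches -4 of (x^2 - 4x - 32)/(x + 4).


Direct substitution gives 0/0, so we factor the numerator.
Factor: (x^2 - 4x - 32) = (x + 4)(x - 8)
Cancel the common factor (x + 4):
(x^2 - 4x - 32)/(x + 4) = (x - 8)
Now substitute x = -4:
= (-4) - (8) = -12

-12


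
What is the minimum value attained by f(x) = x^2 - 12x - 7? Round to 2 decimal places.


For a quadratic f(x) = ax^2 + bx + c with a > 0, the minimum is at the vertex.
Vertex x-coordinate: x = -b/(2a)
x = -(-12) / (2 * 1)
x = 12/2 = 6
Substitute back to find the minimum value:
f(6) = 1 * 6^2 - 12 * 6 - 7
= 36 - 72 - 7
= -43 = -43.00

-43.00


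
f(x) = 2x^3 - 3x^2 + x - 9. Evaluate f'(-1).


Differentiate f(x) = 2x^3 - 3x^2 + x - 9 term by term:
f'(x) = 6x^2 - 6x + 1
Substitute x = -1:
f'(-1) = 6 * (-1)^2 - 6 * (-1) + 1
= 6 + 6 + 1
= 13

13


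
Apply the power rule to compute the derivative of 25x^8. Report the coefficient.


We apply the power rule: d/dx [ax^n] = a*n * x^(n-1)
d/dx [25x^8]
= 25 * 8 * x^(8-1)
= 200x^7
The coefficient is 200

200


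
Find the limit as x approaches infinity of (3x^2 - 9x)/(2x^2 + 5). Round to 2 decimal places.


For limits at infinity with equal-degree polynomials,
we compare leading coefficients.
Numerator leading term: 3x^2
Denominator leading term: 2x^2
Divide both by x^2:
lim = (3 - 9/x) / (2 + 5/x^2)
As x -> infinity, the 1/x and 1/x^2 terms vanish:
= 3/2 = 1.50

1.50


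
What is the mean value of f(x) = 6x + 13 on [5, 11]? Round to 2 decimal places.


Average value = 1/(b-a) * integral from a to b of f(x) dx
First compute the integral of 6x + 13:
F(x) = 3x^2 + 13x
F(11) = 3 * 121 + 13 * 11 = 506
F(5) = 3 * 25 + 13 * 5 = 140
Integral = 506 - 140 = 366
Average = 366 / (11 - 5) = 366 / 6
= 61 = 61.00

61.00


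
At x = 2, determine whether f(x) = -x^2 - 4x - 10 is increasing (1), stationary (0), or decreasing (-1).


Compute f'(x) to determine behavior:
f'(x) = -2x - 4
f'(2) = -2 * 2 - 4
= -4 - 4
= -8
Since f'(2) < 0, the function is decreasing (-1)

-1


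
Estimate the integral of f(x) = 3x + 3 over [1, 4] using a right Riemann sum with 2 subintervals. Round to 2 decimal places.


Right Riemann sum uses right endpoints of each subinterval.
Interval: [1, 4], n = 2
dx = (4 - 1) / 2 = 3/2
Right endpoints: [5/2, 4]
f values: [21/2, 15]
Sum = dx * (sum of f values)
= 3/2 * 51/2
= 153/4 = 38.25

38.25


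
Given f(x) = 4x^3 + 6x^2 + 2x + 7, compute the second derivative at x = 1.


First derivative:
f'(x) = 12x^2 + 12x + 2
Second derivative:
f''(x) = 24x + 12
Substitute x = 1:
f''(1) = 24 * 1 + 12
= 24 + 12
= 36

36


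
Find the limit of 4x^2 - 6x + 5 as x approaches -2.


Since polynomials are continuous, we use direct substitution.
lim(x->-2) of 4x^2 - 6x + 5
= 4 * (-2)^2 - 6 * (-2) + 5
= 16 + 12 + 5
= 33

33


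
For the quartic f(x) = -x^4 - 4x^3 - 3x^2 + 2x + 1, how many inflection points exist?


Inflection points occur where f''(x) = 0 and concavity changes.
f(x) = -x^4 - 4x^3 - 3x^2 + 2x + 1
f'(x) = -4x^3 - 12x^2 - 6x + 2
f''(x) = -12x^2 - 24x - 6
This is a quadratic in x. Use the discriminant to count real roots.
Discriminant = (-24)^2 - 4 * (-12) * (-6)
= 576 - 288
= 288
Since discriminant > 0, f''(x) = 0 has 2 distinct real solutions.
A quadratic with two distinct real roots changes sign at each root, so concavity changes at both.
Number of inflection points: 2

2


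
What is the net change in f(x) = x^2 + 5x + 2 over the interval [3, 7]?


Net change = f(b) - f(a)
f(x) = x^2 + 5x + 2
Compute f(7):
f(7) = 1 * 7^2 + 5 * 7 + 2
= 49 + 35 + 2
= 86
Compute f(3):
f(3) = 1 * 3^2 + 5 * 3 + 2
= 9 + 15 + 2
= 26
Net change = 86 - 26 = 60

60


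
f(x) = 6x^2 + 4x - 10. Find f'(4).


Differentiate term by term using power and sum rules:
f(x) = 6x^2 + 4x - 10
f'(x) = 12x + 4
Substitute x = 4:
f'(4) = 12 * 4 + 4
= 48 + 4
= 52

52


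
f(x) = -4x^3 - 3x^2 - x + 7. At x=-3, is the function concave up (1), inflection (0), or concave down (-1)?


Concavity is determined by the sign of f''(x).
f(x) = -4x^3 - 3x^2 - x + 7
f'(x) = -12x^2 - 6x - 1
f''(x) = -24x - 6
f''(-3) = -24 * (-3) - 6
= 72 - 6
= 66
Since f''(-3) > 0, the function is concave up (1)

1


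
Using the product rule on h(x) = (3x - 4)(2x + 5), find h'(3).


Let u(x) = 3x - 4 and v(x) = 2x + 5
u'(x) = 3
v'(x) = 2
Product rule: h'(x) = u'(x)*v(x) + u(x)*v'(x)
= 3 * (2x + 5) + (3x - 4) * 2
At x = 3:
u(3) = 3 * 3 - 4 = 5
v(3) = 2 * 3 + 5 = 11
h'(3) = 3 * 11 + 5 * 2
= 33 + 10
= 43

43


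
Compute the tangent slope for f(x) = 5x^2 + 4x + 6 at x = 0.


The slope of the tangent line equals f'(x) at the point.
f(x) = 5x^2 + 4x + 6
f'(x) = 10x + 4
At x = 0:
f'(0) = 10 * 0 + 4
= 0 + 4
= 4

4


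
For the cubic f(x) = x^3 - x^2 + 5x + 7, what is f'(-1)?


Differentiate f(x) = x^3 - x^2 + 5x + 7 term by term:
f'(x) = 3x^2 - 2x + 5
Substitute x = -1:
f'(-1) = 3 * (-1)^2 - 2 * (-1) + 5
= 3 + 2 + 5
= 10

10


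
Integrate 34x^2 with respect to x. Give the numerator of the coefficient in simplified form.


Apply the power rule for integration:
integral of ax^n dx = a/(n+1) * x^(n+1) + C
integral of 34x^2 dx
= 34/3 * x^3 + C
The coefficient in lowest terms is 34/3, and its numerator is 34

34


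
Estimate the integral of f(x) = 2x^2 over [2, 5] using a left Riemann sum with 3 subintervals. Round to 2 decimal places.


Left Riemann sum uses left endpoints of each subinterval.
Interval: [2, 5], n = 3
dx = (5 - 2) / 3 = 1
Left endpoints: [2, 3, 4]
f values: [8, 18, 32]
Sum = dx * (sum of f values)
= 1 * 58
= 58 = 58.00

58.00


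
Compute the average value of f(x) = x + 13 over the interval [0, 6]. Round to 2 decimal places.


Average value = 1/(b-a) * integral from a to b of f(x) dx
First compute the integral of x + 13:
F(x) = (1/2)x^2 + 13x
F(6) = 1/2 * 36 + 13 * 6 = 96
F(0) = 1/2 * 0 + 13 * 0 = 0
Integral = 96 - 0 = 96
Average = 96 / (6 - 0) = 96 / 6
= 16 = 16.00

16.00


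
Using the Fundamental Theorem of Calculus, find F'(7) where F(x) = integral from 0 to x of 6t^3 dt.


By the Fundamental Theorem of Calculus (Part 1):
If F(x) = integral from 0 to x of f(t) dt, then F'(x) = f(x)
Here f(t) = 6t^3
So F'(x) = 6x^3
Evaluate at x = 7:
F'(7) = 6 * 7^3
= 6 * 343
= 2058

2058


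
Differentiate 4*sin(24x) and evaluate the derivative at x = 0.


Apply the chain rule to differentiate 4*sin(24x):
d/dx [4*sin(24x)]
= 4 * cos(24x) * d/dx(24x)
= 4 * 24 * cos(24x)
= 96 * cos(24x)
Evaluate at x = 0:
= 96 * cos(0)
= 96 * 1
= 96

96


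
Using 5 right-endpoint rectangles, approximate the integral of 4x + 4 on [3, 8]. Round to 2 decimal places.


Right Riemann sum uses right endpoints of each subinterval.
Interval: [3, 8], n = 5
dx = (8 - 3) / 5 = 1
Right endpoints: [4, 5, 6, 7, 8]
f values: [20, 24, 28, 32, 36]
Sum = dx * (sum of f values)
= 1 * 140
= 140 = 140.00

140.00


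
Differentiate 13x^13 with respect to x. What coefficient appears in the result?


We apply the power rule: d/dx [ax^n] = a*n * x^(n-1)
d/dx [13x^13]
= 13 * 13 * x^(13-1)
= 169x^12
The coefficient is 169

169


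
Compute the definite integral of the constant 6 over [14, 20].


The integral of a constant k over [a, b] equals k * (b - a).
integral from 14 to 20 of 6 dx
= 6 * (20 - 14)
= 6 * 6
= 36

36


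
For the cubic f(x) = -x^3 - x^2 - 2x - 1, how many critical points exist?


Find where f'(x) = 0:
f(x) = -x^3 - x^2 - 2x - 1
f'(x) = -3x^2 - 2x - 2
This is a quadratic in x. Use the discriminant to count real roots.
Discriminant = (-2)^2 - 4 * (-3) * (-2)
= 4 - 24
= -20
Since discriminant < 0, f'(x) = 0 has no real solutions.
Number of critical points: 0

0


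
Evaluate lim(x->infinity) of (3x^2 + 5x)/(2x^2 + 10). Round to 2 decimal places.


For limits at infinity with equal-degree polynomials,
we compare leading coefficients.
Numerator leading term: 3x^2
Denominator leading term: 2x^2
Divide both by x^2:
lim = (3 + 5/x) / (2 + 10/x^2)
As x -> infinity, the 1/x and 1/x^2 terms vanish:
= 3/2 = 1.50

1.50


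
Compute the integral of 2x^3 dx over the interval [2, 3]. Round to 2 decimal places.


Find the antiderivative of 2x^3:
F(x) = 2/4 * x^4
Apply the Fundamental Theorem of Calculus:
F(3) - F(2)
= 2/4 * 3^4 - 2/4 * 2^4
= 2/4 * (81 - 16)
= 2/4 * 65
= 65/2 = 32.50

32.50


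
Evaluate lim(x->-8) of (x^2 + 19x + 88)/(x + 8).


Direct substitution gives 0/0, so we factor the numerator.
Factor: (x^2 + 19x + 88) = (x + 8)(x + 11)
Cancel the common factor (x + 8):
(x^2 + 19x + 88)/(x + 8) = (x + 11)
Now substitute x = -8:
= (-8) - (-11) = 3

3


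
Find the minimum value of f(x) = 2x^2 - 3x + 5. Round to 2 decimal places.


For a quadratic f(x) = ax^2 + bx + c with a > 0, the minimum is at the vertex.
Vertex x-coordinate: x = -b/(2a)
x = -(-3) / (2 * 2)
x = 3/4
Substitute back to find the minimum value:
f(3/4) = 2 * (3/4)^2 - 3 * (3/4) + 5
= 9/8 - 9/4 + 5
= 31/8 ≈ 3.88

3.88


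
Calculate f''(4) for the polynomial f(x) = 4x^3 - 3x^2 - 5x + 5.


First derivative:
f'(x) = 12x^2 - 6x - 5
Second derivative:
f''(x) = 24x - 6
Substitute x = 4:
f''(4) = 24 * 4 - 6
= 96 - 6
= 90

90


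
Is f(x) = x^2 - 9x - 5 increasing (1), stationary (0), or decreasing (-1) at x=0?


Compute f'(x) to determine behavior:
f'(x) = 2x - 9
f'(0) = 2 * 0 - 9
= 0 - 9
= -9
Since f'(0) < 0, the function is decreasing (-1)

-1


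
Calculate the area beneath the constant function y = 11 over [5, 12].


The area under a constant function y = 11 is a rectangle.
Width = 12 - 5 = 7
Height = 11
Area = width * height
= 7 * 11
= 77

77


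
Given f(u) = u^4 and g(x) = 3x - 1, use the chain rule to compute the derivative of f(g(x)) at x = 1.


Using the chain rule: (f(g(x)))' = f'(g(x)) * g'(x)
First, find g(1):
g(1) = 3 * 1 - 1 = 2
Next, f'(u) = 4u^3
And g'(x) = 3
So f'(g(1)) * g'(1)
= 4 * 2^3 * 3
= 4 * 8 * 3
= 96

96


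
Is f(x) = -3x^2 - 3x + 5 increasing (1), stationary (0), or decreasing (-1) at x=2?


Compute f'(x) to determine behavior:
f'(x) = -6x - 3
f'(2) = -6 * 2 - 3
= -12 - 3
= -15
Since f'(2) < 0, the function is decreasing (-1)

-1


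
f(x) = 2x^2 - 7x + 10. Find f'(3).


Differentiate term by term using power and sum rules:
f(x) = 2x^2 - 7x + 10
f'(x) = 4x - 7
Substitute x = 3:
f'(3) = 4 * 3 - 7
= 12 - 7
= 5

5


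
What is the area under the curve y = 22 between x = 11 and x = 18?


The area under a constant function y = 22 is a rectangle.
Width = 18 - 11 = 7
Height = 22
Area = width * height
= 7 * 22
= 154

154


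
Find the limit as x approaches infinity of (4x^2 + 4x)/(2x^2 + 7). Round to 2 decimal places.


For limits at infinity with equal-degree polynomials,
we compare leading coefficients.
Numerator leading term: 4x^2
Denominator leading term: 2x^2
Divide both by x^2:
lim = (4 + 4/x) / (2 + 7/x^2)
As x -> infinity, the 1/x and 1/x^2 terms vanish:
= 4/2 = 2 = 2.00

2.00


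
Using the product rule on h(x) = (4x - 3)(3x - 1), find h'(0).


Let u(x) = 4x - 3 and v(x) = 3x - 1
u'(x) = 4
v'(x) = 3
Product rule: h'(x) = u'(x)*v(x) + u(x)*v'(x)
= 4 * (3x - 1) + (4x - 3) * 3
At x = 0:
u(0) = 4 * 0 - 3 = -3
v(0) = 3 * 0 - 1 = -1
h'(0) = 4 * (-1) + (-3) * 3
= -4 - 9
= -13

-13


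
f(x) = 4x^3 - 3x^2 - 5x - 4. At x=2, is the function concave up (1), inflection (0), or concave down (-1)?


Concavity is determined by the sign of f''(x).
f(x) = 4x^3 - 3x^2 - 5x - 4
f'(x) = 12x^2 - 6x - 5
f''(x) = 24x - 6
f''(2) = 24 * 2 - 6
= 48 - 6
= 42
Since f''(2) > 0, the function is concave up (1)

1


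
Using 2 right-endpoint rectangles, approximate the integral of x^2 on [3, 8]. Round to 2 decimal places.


Right Riemann sum uses right endpoints of each subinterval.
Interval: [3, 8], n = 2
dx = (8 - 3) / 2 = 5/2
Right endpoints: [11/2, 8]
f values: [121/4, 64]
Sum = dx * (sum of f values)
= 5/2 * 377/4
= 1885/8 ≈ 235.63

235.63


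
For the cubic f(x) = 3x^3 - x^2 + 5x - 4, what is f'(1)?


Differentiate f(x) = 3x^3 - x^2 + 5x - 4 term by term:
f'(x) = 9x^2 - 2x + 5
Substitute x = 1:
f'(1) = 9 * 1^2 - 2 * 1 + 5
= 9 - 2 + 5
= 12

12


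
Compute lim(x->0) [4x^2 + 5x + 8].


Since polynomials are continuous, we use direct substitution.
lim(x->0) of 4x^2 + 5x + 8
= 4 * 0^2 + 5 * 0 + 8
= 0 + 0 + 8
= 8

8


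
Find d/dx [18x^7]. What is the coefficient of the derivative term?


We apply the power rule: d/dx [ax^n] = a*n * x^(n-1)
d/dx [18x^7]
= 18 * 7 * x^(7-1)
= 126x^6
The coefficient is 126

126


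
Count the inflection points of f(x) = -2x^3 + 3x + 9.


Inflection points occur where f''(x) = 0 and concavity changes.
f(x) = -2x^3 + 3x + 9
f'(x) = -6x^2 + 3
f''(x) = -12x
Set f''(x) = 0:
-12x = 0
x = 0 / (-12) = 0
Since f''(x) is linear (degree 1), it changes sign at this point.
Therefore there is exactly 1 inflection point.

1


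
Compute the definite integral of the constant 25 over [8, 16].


The integral of a constant k over [a, b] equals k * (b - a).
integral from 8 to 16 of 25 dx
= 25 * (16 - 8)
= 25 * 8
= 200

200


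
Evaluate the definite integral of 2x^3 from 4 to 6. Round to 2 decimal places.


Find the antiderivative of 2x^3:
F(x) = 2/4 * x^4
Apply the Fundamental Theorem of Calculus:
F(6) - F(4)
= 2/4 * 6^4 - 2/4 * 4^4
= 2/4 * (1296 - 256)
= 2/4 * 1040
= 520 = 520.00

520.00


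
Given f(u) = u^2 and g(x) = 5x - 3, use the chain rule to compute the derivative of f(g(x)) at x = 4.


Using the chain rule: (f(g(x)))' = f'(g(x)) * g'(x)
First, find g(4):
g(4) = 5 * 4 - 3 = 17
Next, f'(u) = 2u
And g'(x) = 5
So f'(g(4)) * g'(4)
= 2 * 17 * 5
= 170

170


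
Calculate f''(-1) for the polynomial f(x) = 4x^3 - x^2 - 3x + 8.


First derivative:
f'(x) = 12x^2 - 2x - 3
Second derivative:
f''(x) = 24x - 2
Substitute x = -1:
f''(-1) = 24 * (-1) - 2
= -24 - 2
= -26

-26


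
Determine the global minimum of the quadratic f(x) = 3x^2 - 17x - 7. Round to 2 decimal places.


For a quadratic f(x) = ax^2 + bx + c with a > 0, the minimum is at the vertex.
Vertex x-coordinate: x = -b/(2a)
x = -(-17) / (2 * 3)
x = 17/6
Substitute back to find the minimum value:
f(17/6) = 3 * (17/6)^2 - 17 * (17/6) - 7
= 289/12 - 289/6 - 7
= -373/12 ≈ -31.08

-31.08


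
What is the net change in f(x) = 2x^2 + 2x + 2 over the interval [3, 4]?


Net change = f(b) - f(a)
f(x) = 2x^2 + 2x + 2
Compute f(4):
f(4) = 2 * 4^2 + 2 * 4 + 2
= 32 + 8 + 2
= 42
Compute f(3):
f(3) = 2 * 3^2 + 2 * 3 + 2
= 18 + 6 + 2
= 26
Net change = 42 - 26 = 16

16


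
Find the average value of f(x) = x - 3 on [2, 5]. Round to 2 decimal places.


Average value = 1/(b-a) * integral from a to b of f(x) dx
First compute the integral of x - 3:
F(x) = (1/2)x^2 - 3x
F(5) = 1/2 * 25 - 3 * 5 = -5/2
F(2) = 1/2 * 4 - 3 * 2 = -4
Integral = -5/2 - (-4) = 3/2
Average = (3/2) / (5 - 2) = (3/2) / 3
= 1/2 = 0.50

0.50


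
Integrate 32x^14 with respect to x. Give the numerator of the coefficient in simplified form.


Apply the power rule for integration:
integral of ax^n dx = a/(n+1) * x^(n+1) + C
integral of 32x^14 dx
= 32/15 * x^15 + C
The coefficient in lowest terms is 32/15, and its numerator is 32

32


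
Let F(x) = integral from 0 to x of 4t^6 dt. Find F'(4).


By the Fundamental Theorem of Calculus (Part 1):
If F(x) = integral from 0 to x of f(t) dt, then F'(x) = f(x)
Here f(t) = 4t^6
So F'(x) = 4x^6
Evaluate at x = 4:
F'(4) = 4 * 4^6
= 4 * 4096
= 16384

16384


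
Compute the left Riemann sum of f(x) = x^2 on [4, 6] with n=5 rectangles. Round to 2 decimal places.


Left Riemann sum uses left endpoints of each subinterval.
Interval: [4, 6], n = 5
dx = (6 - 4) / 5 = 2/5
Left endpoints: [4, 22/5, 24/5, 26/5, 28/5]
f values: [16, 484/25, 576/25, 676/25, 784/25]
Sum = dx * (sum of f values)
= 2/5 * 584/5
= 1168/25 = 46.72

46.72
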